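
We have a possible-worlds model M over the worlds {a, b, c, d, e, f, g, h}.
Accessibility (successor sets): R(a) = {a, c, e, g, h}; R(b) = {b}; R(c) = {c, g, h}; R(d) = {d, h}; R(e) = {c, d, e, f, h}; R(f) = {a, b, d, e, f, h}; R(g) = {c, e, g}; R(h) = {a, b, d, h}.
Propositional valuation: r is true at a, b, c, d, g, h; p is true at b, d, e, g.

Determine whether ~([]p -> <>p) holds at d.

No

Recall that []ψ holds at a world iff ψ holds at every accessible world, and <>ψ holds iff ψ holds at some accessible world.
At d: []p -> <>p is true, so ~([]p -> <>p) is false.
  At d: []p is false, <>p is true, so []p -> <>p is true.
    At d: []p requires p at every successor {d, h}.
      p fails at h, so []p is false at d.
    At d: <>p requires p at some successor in {d, h}.
      p holds at d, so <>p is true at d.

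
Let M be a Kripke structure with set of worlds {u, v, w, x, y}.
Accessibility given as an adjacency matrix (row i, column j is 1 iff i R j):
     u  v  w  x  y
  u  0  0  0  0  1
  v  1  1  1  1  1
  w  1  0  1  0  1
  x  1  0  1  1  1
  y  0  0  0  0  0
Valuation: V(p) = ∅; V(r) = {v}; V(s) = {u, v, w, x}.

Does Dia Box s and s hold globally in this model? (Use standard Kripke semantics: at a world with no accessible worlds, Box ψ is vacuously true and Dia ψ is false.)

Recall that Box ψ holds at a world iff ψ holds at every accessible world, and Dia ψ holds iff ψ holds at some accessible world.
Let φ = Dia Box s and s. Evaluate φ at each world:
  u (successors {y}): φ is true.
  v (successors {u, v, w, x, y}): φ is true.
  w (successors {u, w, y}): φ is true.
  x (successors {u, w, x, y}): φ is true.
  y (successors ∅): φ is false.
Detail at y (counterexample):
  At y: Dia Box s is false, s is false, so Dia Box s and s is false.
    At y: no accessible worlds, so Dia Box s is false.

No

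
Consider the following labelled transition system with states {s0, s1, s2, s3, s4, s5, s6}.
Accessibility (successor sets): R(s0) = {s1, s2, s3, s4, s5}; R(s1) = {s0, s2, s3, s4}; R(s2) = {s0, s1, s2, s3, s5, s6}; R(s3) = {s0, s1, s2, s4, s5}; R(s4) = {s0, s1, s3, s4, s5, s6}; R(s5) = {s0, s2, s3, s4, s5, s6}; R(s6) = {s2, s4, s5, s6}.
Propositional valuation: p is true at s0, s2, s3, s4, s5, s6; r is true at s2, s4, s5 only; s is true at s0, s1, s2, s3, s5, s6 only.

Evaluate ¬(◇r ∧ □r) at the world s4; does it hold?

Yes

Recall that □ψ holds at a world iff ψ holds at every accessible world, and ◇ψ holds iff ψ holds at some accessible world.
At s4: ◇r ∧ □r is false, so ¬(◇r ∧ □r) is true.
  At s4: ◇r is true, □r is false, so ◇r ∧ □r is false.
    At s4: ◇r requires r at some successor in {s0, s1, s3, s4, s5, s6}.
      r holds at s4, so ◇r is true at s4.
    At s4: □r requires r at every successor {s0, s1, s3, s4, s5, s6}.
      r fails at s0, so □r is false at s4.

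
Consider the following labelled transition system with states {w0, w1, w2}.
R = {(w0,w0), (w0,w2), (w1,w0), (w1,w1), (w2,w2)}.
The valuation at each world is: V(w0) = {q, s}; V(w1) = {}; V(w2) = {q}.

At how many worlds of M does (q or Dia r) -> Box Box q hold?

3

Let φ = (q or Dia r) -> Box Box q. Evaluate φ at each world:
  w0 (successors {w0, w2}): φ is true.
  w1 (successors {w0, w1}): φ is true.
  w2 (successors {w2}): φ is true.
For instance, at w0:
  At w0: q or Dia r is true, Box Box q is true, so (q or Dia r) -> Box Box q is true.
    At w0: q is true, Dia r is false, so q or Dia r is true.
      At w0: Dia r requires r at some successor in {w0, w2}.
        At w0: r is false.
        At w2: r is false.
      So Dia r is false at w0.
    At w0: Box Box q requires Box q at every successor {w0, w2}.
      At w0: Box q is true.
      At w2: Box q is true.
    So Box Box q is true at w0.
Satisfying worlds: {w0, w1, w2}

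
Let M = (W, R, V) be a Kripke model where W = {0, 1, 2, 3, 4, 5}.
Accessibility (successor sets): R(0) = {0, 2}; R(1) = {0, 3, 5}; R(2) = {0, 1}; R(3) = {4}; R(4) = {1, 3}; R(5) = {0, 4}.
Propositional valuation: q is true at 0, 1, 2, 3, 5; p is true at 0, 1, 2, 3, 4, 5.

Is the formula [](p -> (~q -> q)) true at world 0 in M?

At 0: [](p -> (~q -> q)) requires p -> (~q -> q) at every successor {0, 2}.
  At 0: p -> (~q -> q) is true.
  At 2: p -> (~q -> q) is true.
So [](p -> (~q -> q)) is true at 0.

Yes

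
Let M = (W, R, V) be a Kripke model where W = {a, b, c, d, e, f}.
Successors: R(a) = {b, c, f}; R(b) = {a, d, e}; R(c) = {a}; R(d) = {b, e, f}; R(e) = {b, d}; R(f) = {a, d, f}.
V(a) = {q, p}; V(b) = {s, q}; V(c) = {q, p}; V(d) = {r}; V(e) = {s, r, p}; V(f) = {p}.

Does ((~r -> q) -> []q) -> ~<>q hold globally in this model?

Let φ = ((~r -> q) -> []q) -> ~<>q. Evaluate φ at each world:
  a (successors {b, c, f}): φ is true.
  b (successors {a, d, e}): φ is true.
  c (successors {a}): φ is false.
  d (successors {b, e, f}): φ is true.
  e (successors {b, d}): φ is true.
  f (successors {a, d, f}): φ is false.
Detail at c (counterexample):
  At c: (~r -> q) -> []q is true, ~<>q is false, so ((~r -> q) -> []q) -> ~<>q is false.
    At c: ~r -> q is true, []q is true, so (~r -> q) -> []q is true.
      At c: []q requires q at every successor {a}.
        At a: q is true.
      So []q is true at c.
    At c: <>q is true, so ~<>q is false.
      At c: <>q requires q at some successor in {a}.
        q holds at a, so <>q is true at c.

No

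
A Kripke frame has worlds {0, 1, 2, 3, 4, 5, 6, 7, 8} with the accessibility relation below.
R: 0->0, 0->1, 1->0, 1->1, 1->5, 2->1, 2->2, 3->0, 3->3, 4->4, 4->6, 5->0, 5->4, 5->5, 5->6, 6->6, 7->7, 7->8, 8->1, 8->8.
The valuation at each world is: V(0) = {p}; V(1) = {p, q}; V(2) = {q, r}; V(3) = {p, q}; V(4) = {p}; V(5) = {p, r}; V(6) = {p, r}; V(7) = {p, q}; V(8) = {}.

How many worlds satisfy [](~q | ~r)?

Recall that []ψ holds at a world iff ψ holds at every accessible world, and <>ψ holds iff ψ holds at some accessible world.
Let φ = [](~q | ~r). Evaluate φ at each world:
  0 (successors {0, 1}): φ is true.
  1 (successors {0, 1, 5}): φ is true.
  2 (successors {1, 2}): φ is false.
  3 (successors {0, 3}): φ is true.
  4 (successors {4, 6}): φ is true.
  5 (successors {0, 4, 5, 6}): φ is true.
  6 (successors {6}): φ is true.
  7 (successors {7, 8}): φ is true.
  8 (successors {1, 8}): φ is true.
For instance, at 1:
  At 1: [](~q | ~r) requires ~q | ~r at every successor {0, 1, 5}.
    At 0: ~q | ~r is true.
    At 1: ~q | ~r is true.
    At 5: ~q | ~r is true.
  So [](~q | ~r) is true at 1.
Satisfying worlds: {0, 1, 3, 4, 5, 6, 7, 8}

8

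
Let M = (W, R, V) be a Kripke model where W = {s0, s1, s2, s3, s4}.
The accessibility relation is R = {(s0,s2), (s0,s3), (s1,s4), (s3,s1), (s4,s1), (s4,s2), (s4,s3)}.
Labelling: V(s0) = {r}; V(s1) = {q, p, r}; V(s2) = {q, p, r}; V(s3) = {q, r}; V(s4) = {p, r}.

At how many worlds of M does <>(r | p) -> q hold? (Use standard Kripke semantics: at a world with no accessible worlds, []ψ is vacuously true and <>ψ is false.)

3

Recall that <>ψ holds at a world iff ψ holds at some accessible world.
Let φ = <>(r | p) -> q. Evaluate φ at each world:
  s0 (successors {s2, s3}): φ is false.
  s1 (successors {s4}): φ is true.
  s2 (successors ∅): φ is true.
  s3 (successors {s1}): φ is true.
  s4 (successors {s1, s2, s3}): φ is false.
For instance, at s4:
  At s4: <>(r | p) is true, q is false, so <>(r | p) -> q is false.
    At s4: <>(r | p) requires r | p at some successor in {s1, s2, s3}.
      r | p holds at s1, so <>(r | p) is true at s4.
Satisfying worlds: {s1, s2, s3}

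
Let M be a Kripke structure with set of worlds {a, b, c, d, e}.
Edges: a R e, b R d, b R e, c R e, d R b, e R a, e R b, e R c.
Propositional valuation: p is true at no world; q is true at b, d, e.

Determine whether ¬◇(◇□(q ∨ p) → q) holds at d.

At d: ◇(◇□(q ∨ p) → q) is true, so ¬◇(◇□(q ∨ p) → q) is false.
  At d: ◇(◇□(q ∨ p) → q) requires ◇□(q ∨ p) → q at some successor in {b}.
    ◇□(q ∨ p) → q holds at b, so ◇(◇□(q ∨ p) → q) is true at d.
      At b: ◇□(q ∨ p) is true, q is true, so ◇□(q ∨ p) → q is true.

No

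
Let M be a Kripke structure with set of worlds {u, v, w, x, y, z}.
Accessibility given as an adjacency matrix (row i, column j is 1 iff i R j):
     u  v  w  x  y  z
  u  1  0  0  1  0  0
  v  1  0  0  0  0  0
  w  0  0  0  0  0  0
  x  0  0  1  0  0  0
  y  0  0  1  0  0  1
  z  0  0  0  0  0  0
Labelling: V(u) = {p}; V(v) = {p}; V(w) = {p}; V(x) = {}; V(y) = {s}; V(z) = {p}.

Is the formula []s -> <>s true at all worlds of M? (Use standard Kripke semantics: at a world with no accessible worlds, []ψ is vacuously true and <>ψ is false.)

No

Recall that []ψ holds at a world iff ψ holds at every accessible world, and <>ψ holds iff ψ holds at some accessible world.
Let φ = []s -> <>s. Evaluate φ at each world:
  u (successors {u, x}): φ is true.
  v (successors {u}): φ is true.
  w (successors ∅): φ is false.
  x (successors {w}): φ is true.
  y (successors {w, z}): φ is true.
  z (successors ∅): φ is false.
Detail at w (counterexample):
  At w: []s is true, <>s is false, so []s -> <>s is false.
    At w: no accessible worlds, so []s holds vacuously.
    At w: no accessible worlds, so <>s is false.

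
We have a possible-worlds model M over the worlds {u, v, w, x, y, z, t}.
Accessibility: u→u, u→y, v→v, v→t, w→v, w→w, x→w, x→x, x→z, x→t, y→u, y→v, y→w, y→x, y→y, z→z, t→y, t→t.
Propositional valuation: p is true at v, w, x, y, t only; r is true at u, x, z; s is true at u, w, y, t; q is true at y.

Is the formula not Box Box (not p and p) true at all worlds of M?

Recall that Box ψ holds at a world iff ψ holds at every accessible world, and Dia ψ holds iff ψ holds at some accessible world.
Let φ = not Box Box (not p and p). Evaluate φ at each world:
  u (successors {u, y}): φ is true.
  v (successors {v, t}): φ is true.
  w (successors {v, w}): φ is true.
  x (successors {w, x, z, t}): φ is true.
  y (successors {u, v, w, x, y}): φ is true.
  z (successors {z}): φ is true.
  t (successors {y, t}): φ is true.
For instance, at u:
  At u: Box Box (not p and p) is false, so not Box Box (not p and p) is true.
    At u: Box Box (not p and p) requires Box (not p and p) at every successor {u, y}.
      Box (not p and p) fails at u, so Box Box (not p and p) is false at u.

Yes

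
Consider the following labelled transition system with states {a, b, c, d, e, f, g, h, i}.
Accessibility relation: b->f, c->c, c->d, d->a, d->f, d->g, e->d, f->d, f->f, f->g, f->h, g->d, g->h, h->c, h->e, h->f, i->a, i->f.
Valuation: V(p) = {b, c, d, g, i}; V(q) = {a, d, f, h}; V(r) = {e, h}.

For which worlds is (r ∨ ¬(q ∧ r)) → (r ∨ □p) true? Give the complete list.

a, c, e, h

Let φ = (r ∨ ¬(q ∧ r)) → (r ∨ □p). Evaluate φ at each world:
  a (successors ∅): φ is true.
  b (successors {f}): φ is false.
  c (successors {c, d}): φ is true.
  d (successors {a, f, g}): φ is false.
  e (successors {d}): φ is true.
  f (successors {d, f, g, h}): φ is false.
  g (successors {d, h}): φ is false.
  h (successors {c, e, f}): φ is true.
  i (successors {a, f}): φ is false.
For instance, at g:
  At g: r ∨ ¬(q ∧ r) is true, r ∨ □p is false, so (r ∨ ¬(q ∧ r)) → (r ∨ □p) is false.
    At g: r is false, □p is false, so r ∨ □p is false.
      At g: □p requires p at every successor {d, h}.
        p fails at h, so □p is false at g.
Satisfying worlds: {a, c, e, h}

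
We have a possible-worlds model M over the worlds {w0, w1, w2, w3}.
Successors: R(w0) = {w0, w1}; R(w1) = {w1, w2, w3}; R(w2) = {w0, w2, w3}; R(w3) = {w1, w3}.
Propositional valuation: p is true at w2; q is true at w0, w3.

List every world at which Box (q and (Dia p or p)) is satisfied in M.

Let φ = Box (q and (Dia p or p)). Evaluate φ at each world:
  w0 (successors {w0, w1}): φ is false.
  w1 (successors {w1, w2, w3}): φ is false.
  w2 (successors {w0, w2, w3}): φ is false.
  w3 (successors {w1, w3}): φ is false.
For instance, at w3:
  At w3: Box (q and (Dia p or p)) requires q and (Dia p or p) at every successor {w1, w3}.
    q and (Dia p or p) fails at w1, so Box (q and (Dia p or p)) is false at w3.
      At w1: q is false, Dia p or p is true, so q and (Dia p or p) is false.
Satisfying worlds: none.

none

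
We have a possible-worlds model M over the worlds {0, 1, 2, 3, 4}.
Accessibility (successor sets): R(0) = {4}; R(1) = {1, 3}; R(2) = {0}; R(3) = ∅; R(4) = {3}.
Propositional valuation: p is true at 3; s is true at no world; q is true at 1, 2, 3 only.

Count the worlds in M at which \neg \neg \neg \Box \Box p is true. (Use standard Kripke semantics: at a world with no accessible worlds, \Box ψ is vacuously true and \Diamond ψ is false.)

2

Let φ = \neg \neg \neg \Box \Box p. Evaluate φ at each world:
  0 (successors {4}): φ is false.
  1 (successors {1, 3}): φ is true.
  2 (successors {0}): φ is true.
  3 (successors ∅): φ is false.
  4 (successors {3}): φ is false.
For instance, at 0:
  At 0: \neg \neg \Box \Box p is true, so \neg \neg \neg \Box \Box p is false.
    At 0: \neg \Box \Box p is false, so \neg \neg \Box \Box p is true.
      At 0: \Box \Box p is true, so \neg \Box \Box p is false.
Satisfying worlds: {1, 2}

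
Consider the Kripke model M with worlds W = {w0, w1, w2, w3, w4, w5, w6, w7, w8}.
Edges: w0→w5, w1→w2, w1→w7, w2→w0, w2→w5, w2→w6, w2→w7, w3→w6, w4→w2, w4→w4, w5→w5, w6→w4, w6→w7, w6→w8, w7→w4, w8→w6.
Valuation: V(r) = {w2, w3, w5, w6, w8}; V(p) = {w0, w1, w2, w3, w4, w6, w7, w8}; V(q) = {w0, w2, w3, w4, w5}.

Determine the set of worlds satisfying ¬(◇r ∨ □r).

w7

Let φ = ¬(◇r ∨ □r). Evaluate φ at each world:
  w0 (successors {w5}): φ is false.
  w1 (successors {w2, w7}): φ is false.
  w2 (successors {w0, w5, w6, w7}): φ is false.
  w3 (successors {w6}): φ is false.
  w4 (successors {w2, w4}): φ is false.
  w5 (successors {w5}): φ is false.
  w6 (successors {w4, w7, w8}): φ is false.
  w7 (successors {w4}): φ is true.
  w8 (successors {w6}): φ is false.
For instance, at w4:
  At w4: ◇r ∨ □r is true, so ¬(◇r ∨ □r) is false.
    At w4: ◇r is true, □r is false, so ◇r ∨ □r is true.
      At w4: ◇r requires r at some successor in {w2, w4}.
        r holds at w2, so ◇r is true at w4.
      At w4: □r requires r at every successor {w2, w4}.
        r fails at w4, so □r is false at w4.
Satisfying worlds: {w7}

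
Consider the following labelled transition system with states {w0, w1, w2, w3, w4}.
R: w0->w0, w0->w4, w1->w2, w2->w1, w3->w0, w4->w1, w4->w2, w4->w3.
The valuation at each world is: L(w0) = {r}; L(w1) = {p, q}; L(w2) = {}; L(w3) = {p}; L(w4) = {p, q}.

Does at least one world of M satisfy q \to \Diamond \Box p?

Let φ = q \to \Diamond \Box p. Evaluate φ at each world:
  w0 (successors {w0, w4}): φ is true.
  w1 (successors {w2}): φ is true.
  w2 (successors {w1}): φ is true.
  w3 (successors {w0}): φ is true.
  w4 (successors {w1, w2, w3}): φ is true.
Detail at w0 (witness):
  At w0: q is false, \Diamond \Box p is false, so q \to \Diamond \Box p is true.
    At w0: \Diamond \Box p requires \Box p at some successor in {w0, w4}.
      At w0: \Box p is false.
      At w4: \Box p is false.
    So \Diamond \Box p is false at w0.

Yes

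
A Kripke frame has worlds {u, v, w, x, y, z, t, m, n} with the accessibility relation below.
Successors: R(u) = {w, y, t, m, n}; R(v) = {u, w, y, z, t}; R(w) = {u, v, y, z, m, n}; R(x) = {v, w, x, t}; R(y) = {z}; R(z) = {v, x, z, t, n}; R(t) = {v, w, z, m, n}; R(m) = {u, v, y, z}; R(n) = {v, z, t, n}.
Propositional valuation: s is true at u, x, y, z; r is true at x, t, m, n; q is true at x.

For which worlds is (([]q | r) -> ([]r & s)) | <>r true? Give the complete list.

u, v, w, x, y, z, t, n

Let φ = (([]q | r) -> ([]r & s)) | <>r. Evaluate φ at each world:
  u (successors {w, y, t, m, n}): φ is true.
  v (successors {u, w, y, z, t}): φ is true.
  w (successors {u, v, y, z, m, n}): φ is true.
  x (successors {v, w, x, t}): φ is true.
  y (successors {z}): φ is true.
  z (successors {v, x, z, t, n}): φ is true.
  t (successors {v, w, z, m, n}): φ is true.
  m (successors {u, v, y, z}): φ is false.
  n (successors {v, z, t, n}): φ is true.
For instance, at z:
  At z: ([]q | r) -> ([]r & s) is true, <>r is true, so (([]q | r) -> ([]r & s)) | <>r is true.
    At z: []q | r is false, []r & s is false, so ([]q | r) -> ([]r & s) is true.
      At z: []q is false, r is false, so []q | r is false.
      At z: []r is false, s is true, so []r & s is false.
    At z: <>r requires r at some successor in {v, x, z, t, n}.
      r holds at x, so <>r is true at z.
Satisfying worlds: {u, v, w, x, y, z, t, n}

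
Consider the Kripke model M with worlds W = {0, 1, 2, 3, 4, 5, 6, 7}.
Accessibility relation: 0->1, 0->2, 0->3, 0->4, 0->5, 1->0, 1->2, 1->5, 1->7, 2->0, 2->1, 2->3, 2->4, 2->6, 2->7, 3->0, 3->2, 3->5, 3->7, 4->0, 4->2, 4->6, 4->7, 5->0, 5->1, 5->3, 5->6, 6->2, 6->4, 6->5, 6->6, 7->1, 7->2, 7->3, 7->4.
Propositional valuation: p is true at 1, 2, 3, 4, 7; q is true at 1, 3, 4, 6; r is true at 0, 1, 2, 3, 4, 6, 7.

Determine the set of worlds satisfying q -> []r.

0, 2, 4, 5, 7

Recall that []ψ holds at a world iff ψ holds at every accessible world, and <>ψ holds iff ψ holds at some accessible world.
Let φ = q -> []r. Evaluate φ at each world:
  0 (successors {1, 2, 3, 4, 5}): φ is true.
  1 (successors {0, 2, 5, 7}): φ is false.
  2 (successors {0, 1, 3, 4, 6, 7}): φ is true.
  3 (successors {0, 2, 5, 7}): φ is false.
  4 (successors {0, 2, 6, 7}): φ is true.
  5 (successors {0, 1, 3, 6}): φ is true.
  6 (successors {2, 4, 5, 6}): φ is false.
  7 (successors {1, 2, 3, 4}): φ is true.
For instance, at 7:
  At 7: q is false, []r is true, so q -> []r is true.
    At 7: []r requires r at every successor {1, 2, 3, 4}.
      At 1: r is true.
      At 2: r is true.
      At 3: r is true.
      At 4: r is true.
    So []r is true at 7.
Satisfying worlds: {0, 2, 4, 5, 7}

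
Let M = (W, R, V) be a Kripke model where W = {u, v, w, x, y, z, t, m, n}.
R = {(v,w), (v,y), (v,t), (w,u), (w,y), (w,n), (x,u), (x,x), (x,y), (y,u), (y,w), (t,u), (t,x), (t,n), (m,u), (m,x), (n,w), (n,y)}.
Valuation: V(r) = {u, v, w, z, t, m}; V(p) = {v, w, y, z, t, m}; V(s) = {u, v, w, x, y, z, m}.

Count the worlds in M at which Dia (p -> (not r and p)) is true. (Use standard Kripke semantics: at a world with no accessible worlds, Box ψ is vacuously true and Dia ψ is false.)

7

Let φ = Dia (p -> (not r and p)). Evaluate φ at each world:
  u (successors ∅): φ is false.
  v (successors {w, y, t}): φ is true.
  w (successors {u, y, n}): φ is true.
  x (successors {u, x, y}): φ is true.
  y (successors {u, w}): φ is true.
  z (successors ∅): φ is false.
  t (successors {u, x, n}): φ is true.
  m (successors {u, x}): φ is true.
  n (successors {w, y}): φ is true.
For instance, at m:
  At m: Dia (p -> (not r and p)) requires p -> (not r and p) at some successor in {u, x}.
    p -> (not r and p) holds at u, so Dia (p -> (not r and p)) is true at m.
Satisfying worlds: {v, w, x, y, t, m, n}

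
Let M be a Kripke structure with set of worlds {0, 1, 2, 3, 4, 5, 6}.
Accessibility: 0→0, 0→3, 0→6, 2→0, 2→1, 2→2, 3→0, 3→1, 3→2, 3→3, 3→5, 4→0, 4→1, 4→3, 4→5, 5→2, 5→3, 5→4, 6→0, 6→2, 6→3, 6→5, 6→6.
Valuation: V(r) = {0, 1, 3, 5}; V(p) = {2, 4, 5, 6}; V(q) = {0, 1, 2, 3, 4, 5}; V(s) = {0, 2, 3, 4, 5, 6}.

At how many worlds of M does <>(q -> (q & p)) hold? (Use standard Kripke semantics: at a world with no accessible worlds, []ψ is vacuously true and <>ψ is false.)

6

Let φ = <>(q -> (q & p)). Evaluate φ at each world:
  0 (successors {0, 3, 6}): φ is true.
  1 (successors ∅): φ is false.
  2 (successors {0, 1, 2}): φ is true.
  3 (successors {0, 1, 2, 3, 5}): φ is true.
  4 (successors {0, 1, 3, 5}): φ is true.
  5 (successors {2, 3, 4}): φ is true.
  6 (successors {0, 2, 3, 5, 6}): φ is true.
For instance, at 5:
  At 5: <>(q -> (q & p)) requires q -> (q & p) at some successor in {2, 3, 4}.
    q -> (q & p) holds at 2, so <>(q -> (q & p)) is true at 5.
Satisfying worlds: {0, 2, 3, 4, 5, 6}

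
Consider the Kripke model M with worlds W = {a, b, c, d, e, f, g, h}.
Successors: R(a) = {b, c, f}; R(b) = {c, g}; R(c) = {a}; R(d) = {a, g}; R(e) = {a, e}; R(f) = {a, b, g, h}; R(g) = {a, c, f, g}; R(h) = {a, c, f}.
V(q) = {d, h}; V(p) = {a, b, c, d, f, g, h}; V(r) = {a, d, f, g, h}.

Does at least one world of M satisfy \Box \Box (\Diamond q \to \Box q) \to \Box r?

Let φ = \Box \Box (\Diamond q \to \Box q) \to \Box r. Evaluate φ at each world:
  a (successors {b, c, f}): φ is false.
  b (successors {c, g}): φ is true.
  c (successors {a}): φ is true.
  d (successors {a, g}): φ is true.
  e (successors {a, e}): φ is true.
  f (successors {a, b, g, h}): φ is true.
  g (successors {a, c, f, g}): φ is true.
  h (successors {a, c, f}): φ is true.
Detail at b (witness):
  At b: \Box \Box (\Diamond q \to \Box q) is false, \Box r is false, so \Box \Box (\Diamond q \to \Box q) \to \Box r is true.
    At b: \Box \Box (\Diamond q \to \Box q) requires \Box (\Diamond q \to \Box q) at every successor {c, g}.
      \Box (\Diamond q \to \Box q) fails at g, so \Box \Box (\Diamond q \to \Box q) is false at b.
    At b: \Box r requires r at every successor {c, g}.
      r fails at c, so \Box r is false at b.

Yes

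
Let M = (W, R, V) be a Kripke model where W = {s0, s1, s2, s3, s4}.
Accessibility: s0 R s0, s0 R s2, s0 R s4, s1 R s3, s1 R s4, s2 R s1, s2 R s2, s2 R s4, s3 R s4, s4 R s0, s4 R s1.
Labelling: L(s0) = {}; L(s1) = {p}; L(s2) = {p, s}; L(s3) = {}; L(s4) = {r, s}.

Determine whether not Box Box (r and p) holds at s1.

Yes

At s1: Box Box (r and p) is false, so not Box Box (r and p) is true.
  At s1: Box Box (r and p) requires Box (r and p) at every successor {s3, s4}.
    Box (r and p) fails at s3, so Box Box (r and p) is false at s1.
      At s3: Box (r and p) requires r and p at every successor {s4}.
        r and p fails at s4, so Box (r and p) is false at s3.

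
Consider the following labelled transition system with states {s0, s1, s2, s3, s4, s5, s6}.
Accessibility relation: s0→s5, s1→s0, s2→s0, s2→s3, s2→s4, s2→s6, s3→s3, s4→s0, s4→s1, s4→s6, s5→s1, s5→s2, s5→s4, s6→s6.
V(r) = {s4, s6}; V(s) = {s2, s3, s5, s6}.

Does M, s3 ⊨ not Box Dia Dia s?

At s3: Box Dia Dia s is true, so not Box Dia Dia s is false.
  At s3: Box Dia Dia s requires Dia Dia s at every successor {s3}.
      At s3: Dia Dia s requires Dia s at some successor in {s3}.
        Dia s holds at s3, so Dia Dia s is true at s3.
  So Box Dia Dia s is true at s3.

No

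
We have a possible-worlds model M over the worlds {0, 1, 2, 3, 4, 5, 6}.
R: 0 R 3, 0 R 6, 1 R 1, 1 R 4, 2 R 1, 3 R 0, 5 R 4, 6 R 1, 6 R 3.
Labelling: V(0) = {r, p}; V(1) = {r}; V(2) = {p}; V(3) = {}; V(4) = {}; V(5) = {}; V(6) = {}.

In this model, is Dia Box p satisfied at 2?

No

At 2: Dia Box p requires Box p at some successor in {1}.
  At 1: Box p is false.
So Dia Box p is false at 2.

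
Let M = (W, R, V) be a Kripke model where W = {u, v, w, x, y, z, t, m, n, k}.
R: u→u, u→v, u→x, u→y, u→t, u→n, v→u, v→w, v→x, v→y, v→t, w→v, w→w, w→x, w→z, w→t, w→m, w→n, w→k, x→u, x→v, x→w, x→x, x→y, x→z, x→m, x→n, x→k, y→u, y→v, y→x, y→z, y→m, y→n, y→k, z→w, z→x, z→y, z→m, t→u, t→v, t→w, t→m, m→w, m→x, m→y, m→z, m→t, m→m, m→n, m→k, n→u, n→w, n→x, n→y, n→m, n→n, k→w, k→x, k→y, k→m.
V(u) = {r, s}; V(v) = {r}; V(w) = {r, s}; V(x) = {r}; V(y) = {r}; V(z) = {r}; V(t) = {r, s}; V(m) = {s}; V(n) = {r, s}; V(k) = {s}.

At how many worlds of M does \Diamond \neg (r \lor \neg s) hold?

8

Let φ = \Diamond \neg (r \lor \neg s). Evaluate φ at each world:
  u (successors {u, v, x, y, t, n}): φ is false.
  v (successors {u, w, x, y, t}): φ is false.
  w (successors {v, w, x, z, t, m, n, k}): φ is true.
  x (successors {u, v, w, x, y, z, m, n, k}): φ is true.
  y (successors {u, v, x, z, m, n, k}): φ is true.
  z (successors {w, x, y, m}): φ is true.
  t (successors {u, v, w, m}): φ is true.
  m (successors {w, x, y, z, t, m, n, k}): φ is true.
  n (successors {u, w, x, y, m, n}): φ is true.
  k (successors {w, x, y, m}): φ is true.
For instance, at z:
  At z: \Diamond \neg (r \lor \neg s) requires \neg (r \lor \neg s) at some successor in {w, x, y, m}.
    \neg (r \lor \neg s) holds at m, so \Diamond \neg (r \lor \neg s) is true at z.
Satisfying worlds: {w, x, y, z, t, m, n, k}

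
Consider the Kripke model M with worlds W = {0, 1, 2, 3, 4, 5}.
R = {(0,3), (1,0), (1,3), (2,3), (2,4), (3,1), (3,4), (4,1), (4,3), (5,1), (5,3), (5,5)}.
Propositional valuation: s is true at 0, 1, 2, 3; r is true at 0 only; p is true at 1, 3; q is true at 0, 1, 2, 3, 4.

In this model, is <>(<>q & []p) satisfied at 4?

At 4: <>(<>q & []p) requires <>q & []p at some successor in {1, 3}.
  At 1: <>q & []p is false.
  At 3: <>q & []p is false.
So <>(<>q & []p) is false at 4.

No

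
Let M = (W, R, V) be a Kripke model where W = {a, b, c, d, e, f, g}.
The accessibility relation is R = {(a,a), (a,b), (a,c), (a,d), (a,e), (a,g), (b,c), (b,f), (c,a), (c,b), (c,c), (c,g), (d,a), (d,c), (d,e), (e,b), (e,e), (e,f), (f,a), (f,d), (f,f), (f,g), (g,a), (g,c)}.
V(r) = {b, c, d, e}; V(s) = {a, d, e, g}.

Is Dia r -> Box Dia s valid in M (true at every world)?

Let φ = Dia r -> Box Dia s. Evaluate φ at each world:
  a (successors {a, b, c, d, e, g}): φ is false.
  b (successors {c, f}): φ is true.
  c (successors {a, b, c, g}): φ is false.
  d (successors {a, c, e}): φ is true.
  e (successors {b, e, f}): φ is false.
  f (successors {a, d, f, g}): φ is true.
  g (successors {a, c}): φ is true.
Detail at a (counterexample):
  At a: Dia r is true, Box Dia s is false, so Dia r -> Box Dia s is false.
    At a: Dia r requires r at some successor in {a, b, c, d, e, g}.
      r holds at b, so Dia r is true at a.
    At a: Box Dia s requires Dia s at every successor {a, b, c, d, e, g}.
      Dia s fails at b, so Box Dia s is false at a.

No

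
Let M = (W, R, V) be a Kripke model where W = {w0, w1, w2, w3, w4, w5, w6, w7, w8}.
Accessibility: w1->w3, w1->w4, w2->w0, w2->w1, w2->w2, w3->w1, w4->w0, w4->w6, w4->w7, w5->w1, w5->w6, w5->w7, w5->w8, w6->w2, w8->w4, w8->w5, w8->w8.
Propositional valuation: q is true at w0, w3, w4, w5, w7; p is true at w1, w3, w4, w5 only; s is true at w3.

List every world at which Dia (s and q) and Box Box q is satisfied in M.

Recall that Box ψ holds at a world iff ψ holds at every accessible world, and Dia ψ holds iff ψ holds at some accessible world.
Let φ = Dia (s and q) and Box Box q. Evaluate φ at each world:
  w0 (successors ∅): φ is false.
  w1 (successors {w3, w4}): φ is false.
  w2 (successors {w0, w1, w2}): φ is false.
  w3 (successors {w1}): φ is false.
  w4 (successors {w0, w6, w7}): φ is false.
  w5 (successors {w1, w6, w7, w8}): φ is false.
  w6 (successors {w2}): φ is false.
  w7 (successors ∅): φ is false.
  w8 (successors {w4, w5, w8}): φ is false.
For instance, at w6:
  At w6: Dia (s and q) is false, Box Box q is false, so Dia (s and q) and Box Box q is false.
    At w6: Dia (s and q) requires s and q at some successor in {w2}.
      At w2: s and q is false.
    So Dia (s and q) is false at w6.
    At w6: Box Box q requires Box q at every successor {w2}.
      Box q fails at w2, so Box Box q is false at w6.
Satisfying worlds: none.

none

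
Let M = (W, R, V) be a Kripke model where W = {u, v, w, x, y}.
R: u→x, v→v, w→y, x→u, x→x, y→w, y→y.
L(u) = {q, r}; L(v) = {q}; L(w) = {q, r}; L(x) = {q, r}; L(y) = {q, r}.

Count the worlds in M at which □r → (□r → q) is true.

Let φ = □r → (□r → q). Evaluate φ at each world:
  u (successors {x}): φ is true.
  v (successors {v}): φ is true.
  w (successors {y}): φ is true.
  x (successors {u, x}): φ is true.
  y (successors {w, y}): φ is true.
For instance, at u:
  At u: □r is true, □r → q is true, so □r → (□r → q) is true.
    At u: □r requires r at every successor {x}.
      At x: r is true.
    So □r is true at u.
    At u: □r is true, q is true, so □r → q is true.
      At u: □r requires r at every successor {x}.
        At x: r is true.
      So □r is true at u.
Satisfying worlds: {u, v, w, x, y}

5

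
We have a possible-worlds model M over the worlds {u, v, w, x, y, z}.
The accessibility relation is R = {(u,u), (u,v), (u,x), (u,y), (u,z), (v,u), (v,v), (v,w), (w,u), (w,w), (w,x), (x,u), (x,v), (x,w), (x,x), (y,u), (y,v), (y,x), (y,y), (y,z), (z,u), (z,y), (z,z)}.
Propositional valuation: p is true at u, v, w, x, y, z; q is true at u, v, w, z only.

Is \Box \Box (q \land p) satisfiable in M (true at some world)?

Let φ = \Box \Box (q \land p). Evaluate φ at each world:
  u (successors {u, v, x, y, z}): φ is false.
  v (successors {u, v, w}): φ is false.
  w (successors {u, w, x}): φ is false.
  x (successors {u, v, w, x}): φ is false.
  y (successors {u, v, x, y, z}): φ is false.
  z (successors {u, y, z}): φ is false.
For instance, at w:
  At w: \Box \Box (q \land p) requires \Box (q \land p) at every successor {u, w, x}.
    \Box (q \land p) fails at u, so \Box \Box (q \land p) is false at w.
      At u: \Box (q \land p) requires q \land p at every successor {u, v, x, y, z}.
        q \land p fails at x, so \Box (q \land p) is false at u.

No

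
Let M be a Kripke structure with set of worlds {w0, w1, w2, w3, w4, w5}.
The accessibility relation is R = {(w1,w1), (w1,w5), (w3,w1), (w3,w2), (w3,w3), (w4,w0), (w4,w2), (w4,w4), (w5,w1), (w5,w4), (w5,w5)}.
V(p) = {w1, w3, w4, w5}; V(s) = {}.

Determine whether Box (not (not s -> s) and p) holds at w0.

At w0: no accessible worlds, so Box (not (not s -> s) and p) holds vacuously.

Yes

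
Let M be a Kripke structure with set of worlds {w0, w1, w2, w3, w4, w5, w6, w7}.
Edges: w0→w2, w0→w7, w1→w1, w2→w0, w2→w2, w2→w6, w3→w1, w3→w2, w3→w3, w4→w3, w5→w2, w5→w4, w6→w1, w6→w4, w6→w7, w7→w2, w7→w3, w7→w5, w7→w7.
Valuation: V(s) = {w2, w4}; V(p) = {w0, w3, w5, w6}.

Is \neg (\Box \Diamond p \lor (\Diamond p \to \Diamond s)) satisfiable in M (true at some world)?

Let φ = \neg (\Box \Diamond p \lor (\Diamond p \to \Diamond s)). Evaluate φ at each world:
  w0 (successors {w2, w7}): φ is false.
  w1 (successors {w1}): φ is false.
  w2 (successors {w0, w2, w6}): φ is false.
  w3 (successors {w1, w2, w3}): φ is false.
  w4 (successors {w3}): φ is false.
  w5 (successors {w2, w4}): φ is false.
  w6 (successors {w1, w4, w7}): φ is false.
  w7 (successors {w2, w3, w5, w7}): φ is false.
For instance, at w2:
  At w2: \Box \Diamond p \lor (\Diamond p \to \Diamond s) is true, so \neg (\Box \Diamond p \lor (\Diamond p \to \Diamond s)) is false.
    At w2: \Box \Diamond p is false, \Diamond p \to \Diamond s is true, so \Box \Diamond p \lor (\Diamond p \to \Diamond s) is true.
      At w2: \Box \Diamond p requires \Diamond p at every successor {w0, w2, w6}.
        \Diamond p fails at w0, so \Box \Diamond p is false at w2.
      At w2: \Diamond p is true, \Diamond s is true, so \Diamond p \to \Diamond s is true.

No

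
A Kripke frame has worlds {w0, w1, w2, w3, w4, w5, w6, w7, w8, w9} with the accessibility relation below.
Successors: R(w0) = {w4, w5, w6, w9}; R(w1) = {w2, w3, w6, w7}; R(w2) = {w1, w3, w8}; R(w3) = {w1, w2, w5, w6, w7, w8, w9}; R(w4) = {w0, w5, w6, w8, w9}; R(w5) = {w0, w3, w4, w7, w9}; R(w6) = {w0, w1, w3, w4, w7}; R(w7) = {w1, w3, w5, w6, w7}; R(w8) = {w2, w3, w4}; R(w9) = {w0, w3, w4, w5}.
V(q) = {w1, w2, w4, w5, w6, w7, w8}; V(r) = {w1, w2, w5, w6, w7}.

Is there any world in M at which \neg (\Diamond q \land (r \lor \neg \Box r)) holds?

No

Recall that \Box ψ holds at a world iff ψ holds at every accessible world, and \Diamond ψ holds iff ψ holds at some accessible world.
Let φ = \neg (\Diamond q \land (r \lor \neg \Box r)). Evaluate φ at each world:
  w0 (successors {w4, w5, w6, w9}): φ is false.
  w1 (successors {w2, w3, w6, w7}): φ is false.
  w2 (successors {w1, w3, w8}): φ is false.
  w3 (successors {w1, w2, w5, w6, w7, w8, w9}): φ is false.
  w4 (successors {w0, w5, w6, w8, w9}): φ is false.
  w5 (successors {w0, w3, w4, w7, w9}): φ is false.
  w6 (successors {w0, w1, w3, w4, w7}): φ is false.
  w7 (successors {w1, w3, w5, w6, w7}): φ is false.
  w8 (successors {w2, w3, w4}): φ is false.
  w9 (successors {w0, w3, w4, w5}): φ is false.
For instance, at w4:
  At w4: \Diamond q \land (r \lor \neg \Box r) is true, so \neg (\Diamond q \land (r \lor \neg \Box r)) is false.
    At w4: \Diamond q is true, r \lor \neg \Box r is true, so \Diamond q \land (r \lor \neg \Box r) is true.
      At w4: \Diamond q requires q at some successor in {w0, w5, w6, w8, w9}.
        q holds at w5, so \Diamond q is true at w4.
      At w4: r is false, \neg \Box r is true, so r \lor \neg \Box r is true.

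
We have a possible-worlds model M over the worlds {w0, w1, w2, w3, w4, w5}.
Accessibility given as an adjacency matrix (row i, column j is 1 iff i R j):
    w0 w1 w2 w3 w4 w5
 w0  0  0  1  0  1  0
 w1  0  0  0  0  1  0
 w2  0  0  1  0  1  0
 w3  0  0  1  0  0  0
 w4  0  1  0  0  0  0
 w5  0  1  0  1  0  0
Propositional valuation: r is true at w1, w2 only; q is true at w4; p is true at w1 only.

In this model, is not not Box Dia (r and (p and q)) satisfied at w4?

No

At w4: not Box Dia (r and (p and q)) is true, so not not Box Dia (r and (p and q)) is false.
  At w4: Box Dia (r and (p and q)) is false, so not Box Dia (r and (p and q)) is true.
    At w4: Box Dia (r and (p and q)) requires Dia (r and (p and q)) at every successor {w1}.
      Dia (r and (p and q)) fails at w1, so Box Dia (r and (p and q)) is false at w4.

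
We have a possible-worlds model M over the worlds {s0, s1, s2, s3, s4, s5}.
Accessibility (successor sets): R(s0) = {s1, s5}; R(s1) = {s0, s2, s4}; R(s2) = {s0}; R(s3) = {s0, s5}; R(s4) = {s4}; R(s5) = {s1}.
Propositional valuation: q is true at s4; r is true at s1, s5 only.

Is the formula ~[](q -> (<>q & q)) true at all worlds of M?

No

Recall that []ψ holds at a world iff ψ holds at every accessible world, and <>ψ holds iff ψ holds at some accessible world.
Let φ = ~[](q -> (<>q & q)). Evaluate φ at each world:
  s0 (successors {s1, s5}): φ is false.
  s1 (successors {s0, s2, s4}): φ is false.
  s2 (successors {s0}): φ is false.
  s3 (successors {s0, s5}): φ is false.
  s4 (successors {s4}): φ is false.
  s5 (successors {s1}): φ is false.
Detail at s0 (counterexample):
  At s0: [](q -> (<>q & q)) is true, so ~[](q -> (<>q & q)) is false.
    At s0: [](q -> (<>q & q)) requires q -> (<>q & q) at every successor {s1, s5}.
      At s1: q -> (<>q & q) is true.
      At s5: q -> (<>q & q) is true.
    So [](q -> (<>q & q)) is true at s0.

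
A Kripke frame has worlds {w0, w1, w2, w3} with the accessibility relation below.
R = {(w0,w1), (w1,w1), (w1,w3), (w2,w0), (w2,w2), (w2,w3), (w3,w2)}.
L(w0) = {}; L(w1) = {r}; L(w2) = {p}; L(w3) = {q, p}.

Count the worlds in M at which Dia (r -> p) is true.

3

Let φ = Dia (r -> p). Evaluate φ at each world:
  w0 (successors {w1}): φ is false.
  w1 (successors {w1, w3}): φ is true.
  w2 (successors {w0, w2, w3}): φ is true.
  w3 (successors {w2}): φ is true.
For instance, at w2:
  At w2: Dia (r -> p) requires r -> p at some successor in {w0, w2, w3}.
    r -> p holds at w0, so Dia (r -> p) is true at w2.
Satisfying worlds: {w1, w2, w3}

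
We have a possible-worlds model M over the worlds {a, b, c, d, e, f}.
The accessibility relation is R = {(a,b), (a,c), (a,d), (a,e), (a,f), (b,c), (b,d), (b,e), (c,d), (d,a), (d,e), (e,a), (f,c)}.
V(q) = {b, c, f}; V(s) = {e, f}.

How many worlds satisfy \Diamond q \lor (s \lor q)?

Let φ = \Diamond q \lor (s \lor q). Evaluate φ at each world:
  a (successors {b, c, d, e, f}): φ is true.
  b (successors {c, d, e}): φ is true.
  c (successors {d}): φ is true.
  d (successors {a, e}): φ is false.
  e (successors {a}): φ is true.
  f (successors {c}): φ is true.
For instance, at a:
  At a: \Diamond q is true, s \lor q is false, so \Diamond q \lor (s \lor q) is true.
    At a: \Diamond q requires q at some successor in {b, c, d, e, f}.
      q holds at b, so \Diamond q is true at a.
Satisfying worlds: {a, b, c, e, f}

5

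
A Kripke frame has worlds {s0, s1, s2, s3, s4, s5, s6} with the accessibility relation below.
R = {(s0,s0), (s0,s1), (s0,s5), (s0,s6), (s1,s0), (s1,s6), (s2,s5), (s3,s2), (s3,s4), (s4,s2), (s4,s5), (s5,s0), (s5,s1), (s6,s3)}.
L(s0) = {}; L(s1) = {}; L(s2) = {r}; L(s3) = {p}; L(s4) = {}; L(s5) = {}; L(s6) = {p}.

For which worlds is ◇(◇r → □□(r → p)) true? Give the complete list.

Let φ = ◇(◇r → □□(r → p)). Evaluate φ at each world:
  s0 (successors {s0, s1, s5, s6}): φ is true.
  s1 (successors {s0, s6}): φ is true.
  s2 (successors {s5}): φ is true.
  s3 (successors {s2, s4}): φ is true.
  s4 (successors {s2, s5}): φ is true.
  s5 (successors {s0, s1}): φ is true.
  s6 (successors {s3}): φ is false.
For instance, at s6:
  At s6: ◇(◇r → □□(r → p)) requires ◇r → □□(r → p) at some successor in {s3}.
    At s3: ◇r → □□(r → p) is false.
  So ◇(◇r → □□(r → p)) is false at s6.
Satisfying worlds: {s0, s1, s2, s3, s4, s5}

s0, s1, s2, s3, s4, s5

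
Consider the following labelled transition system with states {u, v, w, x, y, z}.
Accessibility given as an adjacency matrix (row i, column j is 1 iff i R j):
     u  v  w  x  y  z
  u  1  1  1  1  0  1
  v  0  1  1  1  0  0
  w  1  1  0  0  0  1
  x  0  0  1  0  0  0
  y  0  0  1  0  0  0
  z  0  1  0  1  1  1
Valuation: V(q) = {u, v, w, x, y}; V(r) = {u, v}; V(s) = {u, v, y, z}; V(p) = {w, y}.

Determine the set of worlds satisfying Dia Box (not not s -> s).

u, v, w, x, y, z

Recall that Box ψ holds at a world iff ψ holds at every accessible world, and Dia ψ holds iff ψ holds at some accessible world.
Let φ = Dia Box (not not s -> s). Evaluate φ at each world:
  u (successors {u, v, w, x, z}): φ is true.
  v (successors {v, w, x}): φ is true.
  w (successors {u, v, z}): φ is true.
  x (successors {w}): φ is true.
  y (successors {w}): φ is true.
  z (successors {v, x, y, z}): φ is true.
For instance, at u:
  At u: Dia Box (not not s -> s) requires Box (not not s -> s) at some successor in {u, v, w, x, z}.
    Box (not not s -> s) holds at u, so Dia Box (not not s -> s) is true at u.
      At u: Box (not not s -> s) requires not not s -> s at every successor {u, v, w, x, z}.
        At u: not not s -> s is true.
        At v: not not s -> s is true.
        At w: not not s -> s is true.
        At x: not not s -> s is true.
        At z: not not s -> s is true.
      So Box (not not s -> s) is true at u.
Satisfying worlds: {u, v, w, x, y, z}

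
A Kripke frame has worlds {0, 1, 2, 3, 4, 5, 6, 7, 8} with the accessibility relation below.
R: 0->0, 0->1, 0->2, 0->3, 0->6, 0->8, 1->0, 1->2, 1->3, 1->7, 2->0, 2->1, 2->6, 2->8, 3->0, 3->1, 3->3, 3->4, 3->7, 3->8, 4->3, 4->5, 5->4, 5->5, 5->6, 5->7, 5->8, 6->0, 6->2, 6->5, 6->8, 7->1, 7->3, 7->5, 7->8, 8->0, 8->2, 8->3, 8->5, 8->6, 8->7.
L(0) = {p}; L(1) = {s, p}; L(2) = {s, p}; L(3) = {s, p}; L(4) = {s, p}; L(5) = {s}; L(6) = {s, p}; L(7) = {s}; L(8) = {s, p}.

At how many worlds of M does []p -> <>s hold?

Recall that []ψ holds at a world iff ψ holds at every accessible world, and <>ψ holds iff ψ holds at some accessible world.
Let φ = []p -> <>s. Evaluate φ at each world:
  0 (successors {0, 1, 2, 3, 6, 8}): φ is true.
  1 (successors {0, 2, 3, 7}): φ is true.
  2 (successors {0, 1, 6, 8}): φ is true.
  3 (successors {0, 1, 3, 4, 7, 8}): φ is true.
  4 (successors {3, 5}): φ is true.
  5 (successors {4, 5, 6, 7, 8}): φ is true.
  6 (successors {0, 2, 5, 8}): φ is true.
  7 (successors {1, 3, 5, 8}): φ is true.
  8 (successors {0, 2, 3, 5, 6, 7}): φ is true.
For instance, at 7:
  At 7: []p is false, <>s is true, so []p -> <>s is true.
    At 7: []p requires p at every successor {1, 3, 5, 8}.
      p fails at 5, so []p is false at 7.
    At 7: <>s requires s at some successor in {1, 3, 5, 8}.
      s holds at 1, so <>s is true at 7.
Satisfying worlds: {0, 1, 2, 3, 4, 5, 6, 7, 8}

9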